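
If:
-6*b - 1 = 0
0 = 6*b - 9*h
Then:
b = -1/6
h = -1/9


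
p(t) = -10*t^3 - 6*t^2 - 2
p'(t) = -30*t^2 - 12*t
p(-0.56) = -2.13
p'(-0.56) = -2.69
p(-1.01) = 2.18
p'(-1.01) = -18.48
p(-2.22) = 77.84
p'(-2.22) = -121.21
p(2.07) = -116.41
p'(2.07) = -153.39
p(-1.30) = 9.83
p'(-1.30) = -35.10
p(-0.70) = -1.51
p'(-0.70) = -6.30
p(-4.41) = 738.97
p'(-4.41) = -530.52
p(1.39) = -40.45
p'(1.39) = -74.64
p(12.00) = -18146.00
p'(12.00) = -4464.00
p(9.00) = -7778.00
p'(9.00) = -2538.00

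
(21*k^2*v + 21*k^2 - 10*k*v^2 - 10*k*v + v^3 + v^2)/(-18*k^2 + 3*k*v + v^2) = (-7*k*v - 7*k + v^2 + v)/(6*k + v)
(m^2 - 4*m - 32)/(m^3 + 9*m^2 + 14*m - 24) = (m - 8)/(m^2 + 5*m - 6)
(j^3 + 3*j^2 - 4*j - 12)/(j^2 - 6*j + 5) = (j^3 + 3*j^2 - 4*j - 12)/(j^2 - 6*j + 5)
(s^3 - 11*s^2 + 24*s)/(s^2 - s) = (s^2 - 11*s + 24)/(s - 1)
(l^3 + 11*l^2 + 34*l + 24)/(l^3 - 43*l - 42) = (l + 4)/(l - 7)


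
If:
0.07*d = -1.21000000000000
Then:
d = -17.29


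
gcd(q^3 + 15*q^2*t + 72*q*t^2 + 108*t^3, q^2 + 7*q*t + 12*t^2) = q + 3*t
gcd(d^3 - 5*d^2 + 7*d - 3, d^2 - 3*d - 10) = 1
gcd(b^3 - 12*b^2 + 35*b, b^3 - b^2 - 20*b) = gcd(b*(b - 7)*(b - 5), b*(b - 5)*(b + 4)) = b^2 - 5*b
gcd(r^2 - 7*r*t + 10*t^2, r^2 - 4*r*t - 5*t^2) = r - 5*t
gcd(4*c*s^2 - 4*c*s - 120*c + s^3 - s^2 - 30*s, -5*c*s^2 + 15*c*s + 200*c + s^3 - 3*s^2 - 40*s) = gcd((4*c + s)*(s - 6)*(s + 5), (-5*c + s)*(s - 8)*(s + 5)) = s + 5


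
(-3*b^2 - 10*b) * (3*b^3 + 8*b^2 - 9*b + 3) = -9*b^5 - 54*b^4 - 53*b^3 + 81*b^2 - 30*b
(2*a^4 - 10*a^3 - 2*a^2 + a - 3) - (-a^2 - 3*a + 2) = 2*a^4 - 10*a^3 - a^2 + 4*a - 5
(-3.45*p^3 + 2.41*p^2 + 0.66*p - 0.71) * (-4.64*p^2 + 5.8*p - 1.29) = 16.008*p^5 - 31.1924*p^4 + 15.3661*p^3 + 4.0135*p^2 - 4.9694*p + 0.9159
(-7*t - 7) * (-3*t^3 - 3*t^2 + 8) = 21*t^4 + 42*t^3 + 21*t^2 - 56*t - 56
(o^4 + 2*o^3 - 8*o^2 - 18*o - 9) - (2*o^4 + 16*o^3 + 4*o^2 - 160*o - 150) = -o^4 - 14*o^3 - 12*o^2 + 142*o + 141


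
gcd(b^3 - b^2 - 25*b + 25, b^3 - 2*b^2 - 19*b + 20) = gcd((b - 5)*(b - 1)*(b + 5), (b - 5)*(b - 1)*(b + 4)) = b^2 - 6*b + 5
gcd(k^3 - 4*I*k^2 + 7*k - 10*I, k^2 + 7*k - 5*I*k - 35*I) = k - 5*I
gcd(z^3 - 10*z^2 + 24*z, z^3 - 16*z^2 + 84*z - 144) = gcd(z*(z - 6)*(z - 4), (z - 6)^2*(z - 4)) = z^2 - 10*z + 24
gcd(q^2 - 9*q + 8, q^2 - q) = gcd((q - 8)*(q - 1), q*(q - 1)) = q - 1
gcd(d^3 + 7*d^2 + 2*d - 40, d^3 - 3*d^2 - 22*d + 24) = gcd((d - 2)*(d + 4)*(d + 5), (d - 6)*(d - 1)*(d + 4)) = d + 4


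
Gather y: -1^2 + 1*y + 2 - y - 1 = 0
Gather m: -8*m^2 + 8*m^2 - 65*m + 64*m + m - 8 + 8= 0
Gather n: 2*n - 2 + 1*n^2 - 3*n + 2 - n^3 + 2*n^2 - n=-n^3 + 3*n^2 - 2*n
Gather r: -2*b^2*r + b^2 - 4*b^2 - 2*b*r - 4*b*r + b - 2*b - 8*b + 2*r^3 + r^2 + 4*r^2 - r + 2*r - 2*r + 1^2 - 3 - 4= -3*b^2 - 9*b + 2*r^3 + 5*r^2 + r*(-2*b^2 - 6*b - 1) - 6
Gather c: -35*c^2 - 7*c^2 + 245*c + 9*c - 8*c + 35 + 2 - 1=-42*c^2 + 246*c + 36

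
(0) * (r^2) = 0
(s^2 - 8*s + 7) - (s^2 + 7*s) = 7 - 15*s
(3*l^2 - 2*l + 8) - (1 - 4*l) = 3*l^2 + 2*l + 7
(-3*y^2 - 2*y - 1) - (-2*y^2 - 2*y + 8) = -y^2 - 9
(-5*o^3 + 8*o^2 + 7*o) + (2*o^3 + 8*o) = -3*o^3 + 8*o^2 + 15*o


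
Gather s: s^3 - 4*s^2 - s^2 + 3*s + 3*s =s^3 - 5*s^2 + 6*s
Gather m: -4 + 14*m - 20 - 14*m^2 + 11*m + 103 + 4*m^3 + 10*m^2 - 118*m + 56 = 4*m^3 - 4*m^2 - 93*m + 135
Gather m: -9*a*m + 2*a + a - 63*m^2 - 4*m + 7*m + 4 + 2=3*a - 63*m^2 + m*(3 - 9*a) + 6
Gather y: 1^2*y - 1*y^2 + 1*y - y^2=-2*y^2 + 2*y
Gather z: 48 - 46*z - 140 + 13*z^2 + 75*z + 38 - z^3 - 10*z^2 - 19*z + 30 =-z^3 + 3*z^2 + 10*z - 24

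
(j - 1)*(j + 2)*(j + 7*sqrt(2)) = j^3 + j^2 + 7*sqrt(2)*j^2 - 2*j + 7*sqrt(2)*j - 14*sqrt(2)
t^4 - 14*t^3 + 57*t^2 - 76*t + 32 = (t - 8)*(t - 4)*(t - 1)^2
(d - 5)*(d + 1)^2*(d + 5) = d^4 + 2*d^3 - 24*d^2 - 50*d - 25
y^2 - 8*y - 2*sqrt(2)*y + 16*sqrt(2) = (y - 8)*(y - 2*sqrt(2))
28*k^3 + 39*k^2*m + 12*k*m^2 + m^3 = (k + m)*(4*k + m)*(7*k + m)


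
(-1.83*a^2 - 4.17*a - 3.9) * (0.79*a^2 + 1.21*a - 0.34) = -1.4457*a^4 - 5.5086*a^3 - 7.5045*a^2 - 3.3012*a + 1.326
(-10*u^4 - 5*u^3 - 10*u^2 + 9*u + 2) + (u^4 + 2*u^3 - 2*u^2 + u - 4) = -9*u^4 - 3*u^3 - 12*u^2 + 10*u - 2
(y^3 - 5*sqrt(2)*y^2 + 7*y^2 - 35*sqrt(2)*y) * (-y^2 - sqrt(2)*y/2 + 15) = -y^5 - 7*y^4 + 9*sqrt(2)*y^4/2 + 20*y^3 + 63*sqrt(2)*y^3/2 - 75*sqrt(2)*y^2 + 140*y^2 - 525*sqrt(2)*y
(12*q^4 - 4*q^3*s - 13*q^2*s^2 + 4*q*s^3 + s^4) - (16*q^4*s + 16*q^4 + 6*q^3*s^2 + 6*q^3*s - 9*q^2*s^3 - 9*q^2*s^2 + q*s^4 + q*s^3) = -16*q^4*s - 4*q^4 - 6*q^3*s^2 - 10*q^3*s + 9*q^2*s^3 - 4*q^2*s^2 - q*s^4 + 3*q*s^3 + s^4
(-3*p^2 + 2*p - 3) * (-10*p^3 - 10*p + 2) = 30*p^5 - 20*p^4 + 60*p^3 - 26*p^2 + 34*p - 6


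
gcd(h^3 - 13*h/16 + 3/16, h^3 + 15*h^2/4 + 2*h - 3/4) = h^2 + 3*h/4 - 1/4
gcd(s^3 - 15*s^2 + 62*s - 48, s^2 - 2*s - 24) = s - 6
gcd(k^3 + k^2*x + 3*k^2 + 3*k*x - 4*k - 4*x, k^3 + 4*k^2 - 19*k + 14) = k - 1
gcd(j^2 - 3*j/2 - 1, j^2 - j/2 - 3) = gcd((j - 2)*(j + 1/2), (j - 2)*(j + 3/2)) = j - 2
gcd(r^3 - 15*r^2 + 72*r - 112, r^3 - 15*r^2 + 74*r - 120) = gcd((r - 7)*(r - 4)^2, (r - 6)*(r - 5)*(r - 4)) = r - 4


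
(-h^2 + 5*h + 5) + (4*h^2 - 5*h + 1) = 3*h^2 + 6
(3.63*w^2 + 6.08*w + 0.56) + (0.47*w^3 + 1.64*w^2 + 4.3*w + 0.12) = 0.47*w^3 + 5.27*w^2 + 10.38*w + 0.68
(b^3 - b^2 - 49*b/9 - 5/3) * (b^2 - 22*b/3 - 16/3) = b^5 - 25*b^4/3 - 31*b^3/9 + 1177*b^2/27 + 1114*b/27 + 80/9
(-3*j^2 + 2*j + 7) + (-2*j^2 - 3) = -5*j^2 + 2*j + 4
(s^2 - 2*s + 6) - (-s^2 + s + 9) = 2*s^2 - 3*s - 3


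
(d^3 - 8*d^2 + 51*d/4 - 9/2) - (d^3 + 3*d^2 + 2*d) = -11*d^2 + 43*d/4 - 9/2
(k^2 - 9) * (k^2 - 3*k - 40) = k^4 - 3*k^3 - 49*k^2 + 27*k + 360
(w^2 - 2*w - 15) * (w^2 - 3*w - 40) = w^4 - 5*w^3 - 49*w^2 + 125*w + 600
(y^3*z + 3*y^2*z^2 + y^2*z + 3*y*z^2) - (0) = y^3*z + 3*y^2*z^2 + y^2*z + 3*y*z^2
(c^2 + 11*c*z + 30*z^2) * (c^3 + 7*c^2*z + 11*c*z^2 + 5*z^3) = c^5 + 18*c^4*z + 118*c^3*z^2 + 336*c^2*z^3 + 385*c*z^4 + 150*z^5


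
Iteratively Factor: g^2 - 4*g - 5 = (g - 5)*(g + 1)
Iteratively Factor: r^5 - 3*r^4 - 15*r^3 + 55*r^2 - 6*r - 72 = (r - 3)*(r^4 - 15*r^2 + 10*r + 24) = (r - 3)*(r + 1)*(r^3 - r^2 - 14*r + 24) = (r - 3)^2*(r + 1)*(r^2 + 2*r - 8) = (r - 3)^2*(r - 2)*(r + 1)*(r + 4)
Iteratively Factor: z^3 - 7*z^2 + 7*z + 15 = (z - 3)*(z^2 - 4*z - 5) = (z - 5)*(z - 3)*(z + 1)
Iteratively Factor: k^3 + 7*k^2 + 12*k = (k + 4)*(k^2 + 3*k) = (k + 3)*(k + 4)*(k)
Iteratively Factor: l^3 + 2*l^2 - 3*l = (l)*(l^2 + 2*l - 3) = l*(l + 3)*(l - 1)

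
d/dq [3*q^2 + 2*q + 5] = 6*q + 2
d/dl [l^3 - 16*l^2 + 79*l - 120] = 3*l^2 - 32*l + 79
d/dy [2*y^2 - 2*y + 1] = 4*y - 2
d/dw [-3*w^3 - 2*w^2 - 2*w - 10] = -9*w^2 - 4*w - 2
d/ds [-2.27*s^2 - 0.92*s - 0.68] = -4.54*s - 0.92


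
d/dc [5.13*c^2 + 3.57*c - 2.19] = 10.26*c + 3.57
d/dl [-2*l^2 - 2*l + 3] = -4*l - 2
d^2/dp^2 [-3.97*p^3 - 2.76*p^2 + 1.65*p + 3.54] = -23.82*p - 5.52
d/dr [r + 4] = 1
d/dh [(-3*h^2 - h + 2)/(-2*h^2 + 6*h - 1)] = (-20*h^2 + 14*h - 11)/(4*h^4 - 24*h^3 + 40*h^2 - 12*h + 1)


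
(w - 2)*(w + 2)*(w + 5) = w^3 + 5*w^2 - 4*w - 20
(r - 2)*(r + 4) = r^2 + 2*r - 8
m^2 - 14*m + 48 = (m - 8)*(m - 6)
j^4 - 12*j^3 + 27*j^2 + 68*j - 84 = (j - 7)*(j - 6)*(j - 1)*(j + 2)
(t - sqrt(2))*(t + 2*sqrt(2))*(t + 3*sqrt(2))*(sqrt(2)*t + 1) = sqrt(2)*t^4 + 9*t^3 + 6*sqrt(2)*t^2 - 22*t - 12*sqrt(2)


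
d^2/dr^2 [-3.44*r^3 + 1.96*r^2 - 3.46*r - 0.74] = 3.92 - 20.64*r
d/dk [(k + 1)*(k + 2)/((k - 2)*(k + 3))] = 2*(-k^2 - 8*k - 10)/(k^4 + 2*k^3 - 11*k^2 - 12*k + 36)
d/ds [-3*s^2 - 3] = -6*s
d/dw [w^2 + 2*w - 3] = 2*w + 2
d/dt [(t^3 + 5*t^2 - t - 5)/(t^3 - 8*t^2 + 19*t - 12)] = (-13*t^2 + 14*t + 107)/(t^4 - 14*t^3 + 73*t^2 - 168*t + 144)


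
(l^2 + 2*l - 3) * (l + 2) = l^3 + 4*l^2 + l - 6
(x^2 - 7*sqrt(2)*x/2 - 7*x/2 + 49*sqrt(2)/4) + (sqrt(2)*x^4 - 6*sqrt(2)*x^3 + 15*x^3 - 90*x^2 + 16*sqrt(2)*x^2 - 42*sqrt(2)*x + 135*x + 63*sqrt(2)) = sqrt(2)*x^4 - 6*sqrt(2)*x^3 + 15*x^3 - 89*x^2 + 16*sqrt(2)*x^2 - 91*sqrt(2)*x/2 + 263*x/2 + 301*sqrt(2)/4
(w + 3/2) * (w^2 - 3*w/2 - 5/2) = w^3 - 19*w/4 - 15/4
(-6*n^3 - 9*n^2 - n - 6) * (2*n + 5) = -12*n^4 - 48*n^3 - 47*n^2 - 17*n - 30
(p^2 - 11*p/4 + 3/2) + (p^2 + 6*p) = 2*p^2 + 13*p/4 + 3/2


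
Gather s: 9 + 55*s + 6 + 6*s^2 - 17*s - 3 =6*s^2 + 38*s + 12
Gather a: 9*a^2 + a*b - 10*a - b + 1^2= 9*a^2 + a*(b - 10) - b + 1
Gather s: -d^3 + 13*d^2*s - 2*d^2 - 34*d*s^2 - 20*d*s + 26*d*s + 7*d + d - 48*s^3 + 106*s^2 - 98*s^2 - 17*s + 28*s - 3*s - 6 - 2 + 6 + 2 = -d^3 - 2*d^2 + 8*d - 48*s^3 + s^2*(8 - 34*d) + s*(13*d^2 + 6*d + 8)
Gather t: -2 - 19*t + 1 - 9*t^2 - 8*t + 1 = -9*t^2 - 27*t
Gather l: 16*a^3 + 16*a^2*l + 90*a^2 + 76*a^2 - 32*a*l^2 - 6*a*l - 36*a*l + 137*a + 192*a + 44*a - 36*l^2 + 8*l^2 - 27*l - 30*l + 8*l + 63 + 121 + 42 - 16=16*a^3 + 166*a^2 + 373*a + l^2*(-32*a - 28) + l*(16*a^2 - 42*a - 49) + 210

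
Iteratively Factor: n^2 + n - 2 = (n + 2)*(n - 1)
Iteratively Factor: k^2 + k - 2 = (k + 2)*(k - 1)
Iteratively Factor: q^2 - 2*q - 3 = (q + 1)*(q - 3)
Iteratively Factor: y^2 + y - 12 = (y + 4)*(y - 3)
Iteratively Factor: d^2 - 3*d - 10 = (d - 5)*(d + 2)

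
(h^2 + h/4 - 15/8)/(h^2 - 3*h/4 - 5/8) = (2*h + 3)/(2*h + 1)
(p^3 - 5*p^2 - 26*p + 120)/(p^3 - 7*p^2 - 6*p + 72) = (p + 5)/(p + 3)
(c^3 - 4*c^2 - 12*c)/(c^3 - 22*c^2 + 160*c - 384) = c*(c + 2)/(c^2 - 16*c + 64)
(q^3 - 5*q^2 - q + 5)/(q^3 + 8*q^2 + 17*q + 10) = (q^2 - 6*q + 5)/(q^2 + 7*q + 10)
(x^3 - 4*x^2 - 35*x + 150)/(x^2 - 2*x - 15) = (x^2 + x - 30)/(x + 3)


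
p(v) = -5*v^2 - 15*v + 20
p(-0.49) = 26.15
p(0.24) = 16.11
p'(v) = -10*v - 15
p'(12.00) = -135.00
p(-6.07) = -73.17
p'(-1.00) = -5.00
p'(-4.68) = 31.80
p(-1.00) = 30.00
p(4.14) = -127.80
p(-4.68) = -19.31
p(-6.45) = -91.26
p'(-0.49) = -10.10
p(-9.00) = -250.00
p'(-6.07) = 45.70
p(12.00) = -880.00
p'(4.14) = -56.40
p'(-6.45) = 49.50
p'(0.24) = -17.40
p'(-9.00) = 75.00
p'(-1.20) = -3.00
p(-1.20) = 30.80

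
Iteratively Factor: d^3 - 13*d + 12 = (d + 4)*(d^2 - 4*d + 3) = (d - 3)*(d + 4)*(d - 1)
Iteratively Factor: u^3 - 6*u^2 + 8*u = (u - 4)*(u^2 - 2*u) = u*(u - 4)*(u - 2)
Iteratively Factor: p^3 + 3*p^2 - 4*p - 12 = (p + 3)*(p^2 - 4) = (p - 2)*(p + 3)*(p + 2)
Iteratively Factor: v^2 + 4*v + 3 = (v + 1)*(v + 3)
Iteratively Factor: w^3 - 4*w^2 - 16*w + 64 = (w + 4)*(w^2 - 8*w + 16) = (w - 4)*(w + 4)*(w - 4)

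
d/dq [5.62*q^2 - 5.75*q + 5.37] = 11.24*q - 5.75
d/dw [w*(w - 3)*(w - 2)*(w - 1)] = 4*w^3 - 18*w^2 + 22*w - 6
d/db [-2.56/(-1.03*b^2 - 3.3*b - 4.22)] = (-5.2736*b - 8.448)/(1.03*b^2 + 3.3*b + 4.22)^2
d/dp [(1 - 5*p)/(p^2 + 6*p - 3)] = (5*p^2 - 2*p + 9)/(p^4 + 12*p^3 + 30*p^2 - 36*p + 9)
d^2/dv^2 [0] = 0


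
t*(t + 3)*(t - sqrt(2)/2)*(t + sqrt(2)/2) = t^4 + 3*t^3 - t^2/2 - 3*t/2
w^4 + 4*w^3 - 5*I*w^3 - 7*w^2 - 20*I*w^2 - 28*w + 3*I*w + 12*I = (w + 4)*(w - 3*I)*(w - I)^2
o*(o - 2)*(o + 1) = o^3 - o^2 - 2*o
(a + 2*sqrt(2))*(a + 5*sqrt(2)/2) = a^2 + 9*sqrt(2)*a/2 + 10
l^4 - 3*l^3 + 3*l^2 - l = l*(l - 1)^3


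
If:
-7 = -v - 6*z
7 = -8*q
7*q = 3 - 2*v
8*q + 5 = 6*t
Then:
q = -7/8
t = -1/3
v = 73/16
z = 13/32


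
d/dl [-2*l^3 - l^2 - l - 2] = -6*l^2 - 2*l - 1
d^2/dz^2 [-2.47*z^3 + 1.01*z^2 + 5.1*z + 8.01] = 2.02 - 14.82*z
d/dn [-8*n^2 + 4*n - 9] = 4 - 16*n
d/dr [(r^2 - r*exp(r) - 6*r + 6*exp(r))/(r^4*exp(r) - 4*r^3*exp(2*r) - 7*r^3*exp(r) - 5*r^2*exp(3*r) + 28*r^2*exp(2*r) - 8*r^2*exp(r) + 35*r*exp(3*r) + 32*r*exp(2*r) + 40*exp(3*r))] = (-(r^2 - r*exp(r) - 6*r + 6*exp(r))*(r^4 - 8*r^3*exp(r) - 3*r^3 - 15*r^2*exp(2*r) + 44*r^2*exp(r) - 29*r^2 + 95*r*exp(2*r) + 120*r*exp(r) - 16*r + 155*exp(2*r) + 32*exp(r)) + (-r*exp(r) + 2*r + 5*exp(r) - 6)*(r^4 - 4*r^3*exp(r) - 7*r^3 - 5*r^2*exp(2*r) + 28*r^2*exp(r) - 8*r^2 + 35*r*exp(2*r) + 32*r*exp(r) + 40*exp(2*r)))*exp(-r)/(r^4 - 4*r^3*exp(r) - 7*r^3 - 5*r^2*exp(2*r) + 28*r^2*exp(r) - 8*r^2 + 35*r*exp(2*r) + 32*r*exp(r) + 40*exp(2*r))^2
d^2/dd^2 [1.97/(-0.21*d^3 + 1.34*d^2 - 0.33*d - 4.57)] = ((2.4822*d - 5.2796)*(0.21*d^3 - 1.34*d^2 + 0.33*d + 4.57) - 1.97*(0.63*d^2 - 2.68*d + 0.33)*(1.26*d^2 - 5.36*d + 0.66))/(0.21*d^3 - 1.34*d^2 + 0.33*d + 4.57)^3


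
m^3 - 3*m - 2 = (m - 2)*(m + 1)^2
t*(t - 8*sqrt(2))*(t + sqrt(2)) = t^3 - 7*sqrt(2)*t^2 - 16*t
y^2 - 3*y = y*(y - 3)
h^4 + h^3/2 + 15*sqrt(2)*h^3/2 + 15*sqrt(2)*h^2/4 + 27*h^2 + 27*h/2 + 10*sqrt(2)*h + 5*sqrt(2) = (h + 1/2)*(h + sqrt(2)/2)*(h + 2*sqrt(2))*(h + 5*sqrt(2))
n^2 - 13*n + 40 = (n - 8)*(n - 5)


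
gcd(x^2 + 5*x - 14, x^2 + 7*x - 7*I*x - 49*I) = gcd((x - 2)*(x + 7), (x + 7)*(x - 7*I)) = x + 7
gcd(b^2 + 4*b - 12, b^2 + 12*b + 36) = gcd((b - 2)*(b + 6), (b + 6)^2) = b + 6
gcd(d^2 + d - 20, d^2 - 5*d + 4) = d - 4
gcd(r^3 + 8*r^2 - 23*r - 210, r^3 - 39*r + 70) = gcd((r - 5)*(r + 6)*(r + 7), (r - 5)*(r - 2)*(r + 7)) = r^2 + 2*r - 35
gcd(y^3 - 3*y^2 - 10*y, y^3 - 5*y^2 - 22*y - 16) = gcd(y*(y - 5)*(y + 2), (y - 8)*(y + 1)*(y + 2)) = y + 2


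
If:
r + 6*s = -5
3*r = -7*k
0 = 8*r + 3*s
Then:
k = -1/7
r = 1/3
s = -8/9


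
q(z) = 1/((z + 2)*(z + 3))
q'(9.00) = 0.00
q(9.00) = 0.01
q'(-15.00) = 0.00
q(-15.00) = 0.01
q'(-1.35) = -2.00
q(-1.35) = 0.93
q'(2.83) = -0.01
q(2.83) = 0.04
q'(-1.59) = -5.45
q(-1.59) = 1.73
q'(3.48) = -0.01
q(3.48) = 0.03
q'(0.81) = -0.06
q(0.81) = 0.09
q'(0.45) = -0.08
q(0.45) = 0.12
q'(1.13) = -0.04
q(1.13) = 0.08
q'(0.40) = -0.09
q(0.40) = 0.12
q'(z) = -1/((z + 2)*(z + 3)^2) - 1/((z + 2)^2*(z + 3)) = (-2*z - 5)/(z^4 + 10*z^3 + 37*z^2 + 60*z + 36)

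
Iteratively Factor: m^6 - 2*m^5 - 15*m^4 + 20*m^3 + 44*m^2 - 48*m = (m - 1)*(m^5 - m^4 - 16*m^3 + 4*m^2 + 48*m) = (m - 1)*(m + 2)*(m^4 - 3*m^3 - 10*m^2 + 24*m) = (m - 1)*(m + 2)*(m + 3)*(m^3 - 6*m^2 + 8*m) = (m - 4)*(m - 1)*(m + 2)*(m + 3)*(m^2 - 2*m) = m*(m - 4)*(m - 1)*(m + 2)*(m + 3)*(m - 2)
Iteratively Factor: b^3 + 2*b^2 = (b + 2)*(b^2) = b*(b + 2)*(b)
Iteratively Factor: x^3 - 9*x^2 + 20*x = (x - 4)*(x^2 - 5*x) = (x - 5)*(x - 4)*(x)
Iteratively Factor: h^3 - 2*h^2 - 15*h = (h)*(h^2 - 2*h - 15) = h*(h - 5)*(h + 3)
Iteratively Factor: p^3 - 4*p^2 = (p)*(p^2 - 4*p) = p*(p - 4)*(p)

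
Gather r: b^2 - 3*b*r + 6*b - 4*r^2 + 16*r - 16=b^2 + 6*b - 4*r^2 + r*(16 - 3*b) - 16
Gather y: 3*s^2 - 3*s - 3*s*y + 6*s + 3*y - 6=3*s^2 + 3*s + y*(3 - 3*s) - 6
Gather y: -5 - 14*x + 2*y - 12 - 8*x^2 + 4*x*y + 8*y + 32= -8*x^2 - 14*x + y*(4*x + 10) + 15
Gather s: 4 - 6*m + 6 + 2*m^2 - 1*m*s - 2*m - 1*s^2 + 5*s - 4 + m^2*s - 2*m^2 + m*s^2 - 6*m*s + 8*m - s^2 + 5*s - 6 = s^2*(m - 2) + s*(m^2 - 7*m + 10)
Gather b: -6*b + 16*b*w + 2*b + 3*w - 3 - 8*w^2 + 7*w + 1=b*(16*w - 4) - 8*w^2 + 10*w - 2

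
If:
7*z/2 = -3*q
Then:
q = -7*z/6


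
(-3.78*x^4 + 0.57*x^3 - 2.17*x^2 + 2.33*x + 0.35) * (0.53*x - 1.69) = -2.0034*x^5 + 6.6903*x^4 - 2.1134*x^3 + 4.9022*x^2 - 3.7522*x - 0.5915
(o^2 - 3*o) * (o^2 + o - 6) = o^4 - 2*o^3 - 9*o^2 + 18*o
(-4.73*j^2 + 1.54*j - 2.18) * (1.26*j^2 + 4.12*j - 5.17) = -5.9598*j^4 - 17.5472*j^3 + 28.0521*j^2 - 16.9434*j + 11.2706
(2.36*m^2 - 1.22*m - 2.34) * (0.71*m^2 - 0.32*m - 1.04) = 1.6756*m^4 - 1.6214*m^3 - 3.7254*m^2 + 2.0176*m + 2.4336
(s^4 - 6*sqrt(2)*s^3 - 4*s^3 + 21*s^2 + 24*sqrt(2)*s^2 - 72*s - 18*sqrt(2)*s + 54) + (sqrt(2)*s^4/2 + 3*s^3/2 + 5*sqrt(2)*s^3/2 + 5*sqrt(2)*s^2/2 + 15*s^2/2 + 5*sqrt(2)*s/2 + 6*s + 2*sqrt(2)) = sqrt(2)*s^4/2 + s^4 - 7*sqrt(2)*s^3/2 - 5*s^3/2 + 57*s^2/2 + 53*sqrt(2)*s^2/2 - 66*s - 31*sqrt(2)*s/2 + 2*sqrt(2) + 54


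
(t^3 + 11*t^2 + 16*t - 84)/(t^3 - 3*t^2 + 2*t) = (t^2 + 13*t + 42)/(t*(t - 1))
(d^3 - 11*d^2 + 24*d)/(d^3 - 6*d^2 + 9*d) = (d - 8)/(d - 3)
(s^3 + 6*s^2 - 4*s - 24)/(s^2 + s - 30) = (s^2 - 4)/(s - 5)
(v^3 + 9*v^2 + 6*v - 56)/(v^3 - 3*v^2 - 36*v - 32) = (v^2 + 5*v - 14)/(v^2 - 7*v - 8)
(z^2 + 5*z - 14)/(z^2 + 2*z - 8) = (z + 7)/(z + 4)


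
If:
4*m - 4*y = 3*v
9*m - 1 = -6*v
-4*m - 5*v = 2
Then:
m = 17/21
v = -22/21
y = 67/42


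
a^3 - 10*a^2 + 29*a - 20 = (a - 5)*(a - 4)*(a - 1)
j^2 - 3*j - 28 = (j - 7)*(j + 4)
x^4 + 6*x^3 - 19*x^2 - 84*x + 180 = (x - 3)*(x - 2)*(x + 5)*(x + 6)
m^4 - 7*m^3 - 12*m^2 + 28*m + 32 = (m - 8)*(m - 2)*(m + 1)*(m + 2)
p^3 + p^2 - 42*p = p*(p - 6)*(p + 7)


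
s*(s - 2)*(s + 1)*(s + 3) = s^4 + 2*s^3 - 5*s^2 - 6*s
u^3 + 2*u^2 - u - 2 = (u - 1)*(u + 1)*(u + 2)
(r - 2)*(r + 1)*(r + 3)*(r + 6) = r^4 + 8*r^3 + 7*r^2 - 36*r - 36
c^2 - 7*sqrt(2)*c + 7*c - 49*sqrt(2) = (c + 7)*(c - 7*sqrt(2))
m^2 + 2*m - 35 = (m - 5)*(m + 7)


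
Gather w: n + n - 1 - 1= 2*n - 2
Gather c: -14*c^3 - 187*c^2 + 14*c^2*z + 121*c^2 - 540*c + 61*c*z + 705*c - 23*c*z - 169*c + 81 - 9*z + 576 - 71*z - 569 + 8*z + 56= -14*c^3 + c^2*(14*z - 66) + c*(38*z - 4) - 72*z + 144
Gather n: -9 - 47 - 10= -66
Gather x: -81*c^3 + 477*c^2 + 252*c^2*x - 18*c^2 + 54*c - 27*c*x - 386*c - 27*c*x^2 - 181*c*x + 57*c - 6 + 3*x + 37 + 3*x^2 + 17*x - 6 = -81*c^3 + 459*c^2 - 275*c + x^2*(3 - 27*c) + x*(252*c^2 - 208*c + 20) + 25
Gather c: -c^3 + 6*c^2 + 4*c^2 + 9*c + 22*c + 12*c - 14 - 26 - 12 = -c^3 + 10*c^2 + 43*c - 52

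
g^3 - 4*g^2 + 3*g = g*(g - 3)*(g - 1)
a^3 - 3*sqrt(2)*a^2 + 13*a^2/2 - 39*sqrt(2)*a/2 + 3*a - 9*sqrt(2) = (a + 1/2)*(a + 6)*(a - 3*sqrt(2))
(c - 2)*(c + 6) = c^2 + 4*c - 12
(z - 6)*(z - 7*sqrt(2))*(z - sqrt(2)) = z^3 - 8*sqrt(2)*z^2 - 6*z^2 + 14*z + 48*sqrt(2)*z - 84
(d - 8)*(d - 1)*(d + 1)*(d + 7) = d^4 - d^3 - 57*d^2 + d + 56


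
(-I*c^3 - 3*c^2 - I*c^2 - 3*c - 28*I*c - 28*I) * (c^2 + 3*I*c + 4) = -I*c^5 - I*c^4 - 41*I*c^3 + 72*c^2 - 41*I*c^2 + 72*c - 112*I*c - 112*I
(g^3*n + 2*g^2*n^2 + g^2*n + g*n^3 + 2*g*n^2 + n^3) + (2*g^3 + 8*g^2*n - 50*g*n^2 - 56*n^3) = g^3*n + 2*g^3 + 2*g^2*n^2 + 9*g^2*n + g*n^3 - 48*g*n^2 - 55*n^3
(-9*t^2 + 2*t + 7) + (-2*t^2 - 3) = -11*t^2 + 2*t + 4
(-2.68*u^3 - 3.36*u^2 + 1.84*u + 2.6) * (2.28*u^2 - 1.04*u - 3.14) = -6.1104*u^5 - 4.8736*u^4 + 16.1048*u^3 + 14.5648*u^2 - 8.4816*u - 8.164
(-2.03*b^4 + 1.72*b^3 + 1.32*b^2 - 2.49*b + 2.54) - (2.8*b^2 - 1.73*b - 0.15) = -2.03*b^4 + 1.72*b^3 - 1.48*b^2 - 0.76*b + 2.69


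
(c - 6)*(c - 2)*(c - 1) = c^3 - 9*c^2 + 20*c - 12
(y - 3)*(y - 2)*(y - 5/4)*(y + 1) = y^4 - 21*y^3/4 + 6*y^2 + 19*y/4 - 15/2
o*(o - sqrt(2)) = o^2 - sqrt(2)*o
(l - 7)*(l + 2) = l^2 - 5*l - 14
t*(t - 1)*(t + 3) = t^3 + 2*t^2 - 3*t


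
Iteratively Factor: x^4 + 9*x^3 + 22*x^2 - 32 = (x + 2)*(x^3 + 7*x^2 + 8*x - 16) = (x - 1)*(x + 2)*(x^2 + 8*x + 16) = (x - 1)*(x + 2)*(x + 4)*(x + 4)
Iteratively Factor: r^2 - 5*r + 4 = (r - 4)*(r - 1)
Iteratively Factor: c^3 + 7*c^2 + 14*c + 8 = (c + 2)*(c^2 + 5*c + 4) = (c + 1)*(c + 2)*(c + 4)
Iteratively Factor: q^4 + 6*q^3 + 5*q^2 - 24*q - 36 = (q + 3)*(q^3 + 3*q^2 - 4*q - 12) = (q + 3)^2*(q^2 - 4) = (q + 2)*(q + 3)^2*(q - 2)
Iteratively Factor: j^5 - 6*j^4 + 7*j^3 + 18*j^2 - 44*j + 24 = (j - 2)*(j^4 - 4*j^3 - j^2 + 16*j - 12) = (j - 2)^2*(j^3 - 2*j^2 - 5*j + 6) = (j - 2)^2*(j - 1)*(j^2 - j - 6) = (j - 2)^2*(j - 1)*(j + 2)*(j - 3)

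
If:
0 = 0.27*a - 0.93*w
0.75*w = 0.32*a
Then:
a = 0.00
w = 0.00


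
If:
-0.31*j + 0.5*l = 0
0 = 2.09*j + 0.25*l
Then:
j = 0.00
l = 0.00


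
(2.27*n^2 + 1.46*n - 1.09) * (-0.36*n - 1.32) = -0.8172*n^3 - 3.522*n^2 - 1.5348*n + 1.4388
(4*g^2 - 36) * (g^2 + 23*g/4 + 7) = 4*g^4 + 23*g^3 - 8*g^2 - 207*g - 252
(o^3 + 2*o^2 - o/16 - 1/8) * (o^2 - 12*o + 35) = o^5 - 10*o^4 + 175*o^3/16 + 565*o^2/8 - 11*o/16 - 35/8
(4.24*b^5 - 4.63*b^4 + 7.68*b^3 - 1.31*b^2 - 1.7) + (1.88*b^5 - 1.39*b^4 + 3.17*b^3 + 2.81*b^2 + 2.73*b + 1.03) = 6.12*b^5 - 6.02*b^4 + 10.85*b^3 + 1.5*b^2 + 2.73*b - 0.67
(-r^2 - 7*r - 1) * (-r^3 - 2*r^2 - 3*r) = r^5 + 9*r^4 + 18*r^3 + 23*r^2 + 3*r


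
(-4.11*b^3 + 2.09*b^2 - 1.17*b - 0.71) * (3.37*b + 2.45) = -13.8507*b^4 - 3.0262*b^3 + 1.1776*b^2 - 5.2592*b - 1.7395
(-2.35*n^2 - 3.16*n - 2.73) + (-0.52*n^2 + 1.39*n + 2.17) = -2.87*n^2 - 1.77*n - 0.56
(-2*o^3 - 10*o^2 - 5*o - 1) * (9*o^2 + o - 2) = -18*o^5 - 92*o^4 - 51*o^3 + 6*o^2 + 9*o + 2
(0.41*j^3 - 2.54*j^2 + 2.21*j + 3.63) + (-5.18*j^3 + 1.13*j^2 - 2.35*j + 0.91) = -4.77*j^3 - 1.41*j^2 - 0.14*j + 4.54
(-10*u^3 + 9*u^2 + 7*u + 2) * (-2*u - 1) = 20*u^4 - 8*u^3 - 23*u^2 - 11*u - 2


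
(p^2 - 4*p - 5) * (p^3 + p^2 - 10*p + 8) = p^5 - 3*p^4 - 19*p^3 + 43*p^2 + 18*p - 40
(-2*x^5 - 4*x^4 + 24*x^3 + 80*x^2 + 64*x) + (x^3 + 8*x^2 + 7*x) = -2*x^5 - 4*x^4 + 25*x^3 + 88*x^2 + 71*x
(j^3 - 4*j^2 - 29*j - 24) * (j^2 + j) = j^5 - 3*j^4 - 33*j^3 - 53*j^2 - 24*j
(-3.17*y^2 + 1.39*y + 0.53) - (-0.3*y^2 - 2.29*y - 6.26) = -2.87*y^2 + 3.68*y + 6.79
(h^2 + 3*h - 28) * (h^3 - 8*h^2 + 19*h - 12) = h^5 - 5*h^4 - 33*h^3 + 269*h^2 - 568*h + 336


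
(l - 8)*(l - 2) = l^2 - 10*l + 16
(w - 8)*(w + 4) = w^2 - 4*w - 32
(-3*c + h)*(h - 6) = -3*c*h + 18*c + h^2 - 6*h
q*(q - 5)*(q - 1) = q^3 - 6*q^2 + 5*q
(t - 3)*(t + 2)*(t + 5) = t^3 + 4*t^2 - 11*t - 30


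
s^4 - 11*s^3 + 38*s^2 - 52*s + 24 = (s - 6)*(s - 2)^2*(s - 1)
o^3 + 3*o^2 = o^2*(o + 3)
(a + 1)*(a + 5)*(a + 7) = a^3 + 13*a^2 + 47*a + 35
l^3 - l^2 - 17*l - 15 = (l - 5)*(l + 1)*(l + 3)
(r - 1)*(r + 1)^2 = r^3 + r^2 - r - 1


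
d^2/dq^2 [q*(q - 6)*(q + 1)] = 6*q - 10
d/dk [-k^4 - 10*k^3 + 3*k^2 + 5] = 2*k*(-2*k^2 - 15*k + 3)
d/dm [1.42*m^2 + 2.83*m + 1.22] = 2.84*m + 2.83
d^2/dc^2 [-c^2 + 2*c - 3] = -2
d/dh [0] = 0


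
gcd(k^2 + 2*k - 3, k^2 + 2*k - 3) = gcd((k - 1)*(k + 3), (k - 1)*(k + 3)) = k^2 + 2*k - 3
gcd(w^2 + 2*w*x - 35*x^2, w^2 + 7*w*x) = w + 7*x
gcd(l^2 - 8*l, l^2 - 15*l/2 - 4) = l - 8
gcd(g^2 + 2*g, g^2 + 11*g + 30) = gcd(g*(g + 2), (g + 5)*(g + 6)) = 1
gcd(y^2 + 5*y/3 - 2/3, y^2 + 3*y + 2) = y + 2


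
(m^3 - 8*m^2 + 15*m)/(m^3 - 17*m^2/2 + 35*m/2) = 2*(m - 3)/(2*m - 7)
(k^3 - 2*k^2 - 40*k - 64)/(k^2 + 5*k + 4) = (k^2 - 6*k - 16)/(k + 1)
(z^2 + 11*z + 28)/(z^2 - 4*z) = (z^2 + 11*z + 28)/(z*(z - 4))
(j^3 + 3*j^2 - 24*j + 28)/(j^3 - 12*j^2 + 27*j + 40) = (j^3 + 3*j^2 - 24*j + 28)/(j^3 - 12*j^2 + 27*j + 40)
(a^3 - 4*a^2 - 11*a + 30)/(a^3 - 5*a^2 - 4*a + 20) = (a + 3)/(a + 2)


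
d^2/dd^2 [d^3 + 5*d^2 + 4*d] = 6*d + 10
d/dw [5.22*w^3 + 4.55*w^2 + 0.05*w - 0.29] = 15.66*w^2 + 9.1*w + 0.05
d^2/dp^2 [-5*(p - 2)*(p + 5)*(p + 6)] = -30*p - 90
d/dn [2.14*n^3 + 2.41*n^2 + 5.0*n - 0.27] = 6.42*n^2 + 4.82*n + 5.0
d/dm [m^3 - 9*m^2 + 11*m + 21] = 3*m^2 - 18*m + 11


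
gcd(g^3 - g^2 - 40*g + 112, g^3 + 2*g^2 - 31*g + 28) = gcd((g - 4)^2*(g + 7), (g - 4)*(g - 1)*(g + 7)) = g^2 + 3*g - 28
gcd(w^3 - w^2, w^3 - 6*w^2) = w^2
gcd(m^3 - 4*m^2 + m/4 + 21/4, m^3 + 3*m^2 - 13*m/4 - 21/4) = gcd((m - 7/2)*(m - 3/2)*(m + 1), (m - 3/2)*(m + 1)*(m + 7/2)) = m^2 - m/2 - 3/2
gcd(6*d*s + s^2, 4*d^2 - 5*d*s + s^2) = 1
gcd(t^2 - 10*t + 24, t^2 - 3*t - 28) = 1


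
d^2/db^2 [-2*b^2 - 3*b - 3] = -4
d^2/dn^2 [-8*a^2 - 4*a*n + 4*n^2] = 8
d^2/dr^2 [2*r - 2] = 0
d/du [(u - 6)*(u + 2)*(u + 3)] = 3*u^2 - 2*u - 24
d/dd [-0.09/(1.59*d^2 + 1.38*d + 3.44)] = (0.2862*d + 0.1242)/(1.59*d^2 + 1.38*d + 3.44)^2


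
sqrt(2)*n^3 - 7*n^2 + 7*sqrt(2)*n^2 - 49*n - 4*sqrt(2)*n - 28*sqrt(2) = (n + 7)*(n - 4*sqrt(2))*(sqrt(2)*n + 1)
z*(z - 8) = z^2 - 8*z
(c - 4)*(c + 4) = c^2 - 16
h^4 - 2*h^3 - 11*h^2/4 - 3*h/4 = h*(h - 3)*(h + 1/2)^2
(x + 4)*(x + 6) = x^2 + 10*x + 24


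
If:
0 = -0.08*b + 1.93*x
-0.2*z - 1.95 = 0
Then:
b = 24.125*x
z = -9.75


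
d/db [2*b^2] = 4*b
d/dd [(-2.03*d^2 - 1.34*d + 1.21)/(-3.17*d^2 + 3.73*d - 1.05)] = (-11.8197*d^2 + 11.9344*d - 3.1063)/(10.0489*d^4 - 23.6482*d^3 + 20.5699*d^2 - 7.833*d + 1.1025)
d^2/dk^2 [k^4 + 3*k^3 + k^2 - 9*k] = 12*k^2 + 18*k + 2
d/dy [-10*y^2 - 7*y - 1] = -20*y - 7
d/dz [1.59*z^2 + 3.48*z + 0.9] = 3.18*z + 3.48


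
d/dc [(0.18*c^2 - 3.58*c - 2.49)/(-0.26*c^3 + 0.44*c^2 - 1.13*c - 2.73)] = (0.0468*c^4 - 1.8616*c^3 - 0.5704*c^2 + 1.2084*c + 6.9597)/(0.0676*c^6 - 0.2288*c^5 + 0.7812*c^4 + 0.4252*c^3 - 1.1255*c^2 + 6.1698*c + 7.4529)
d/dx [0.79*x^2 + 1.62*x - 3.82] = 1.58*x + 1.62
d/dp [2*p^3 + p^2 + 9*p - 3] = 6*p^2 + 2*p + 9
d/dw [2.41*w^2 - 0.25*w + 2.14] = 4.82*w - 0.25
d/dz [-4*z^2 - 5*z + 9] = -8*z - 5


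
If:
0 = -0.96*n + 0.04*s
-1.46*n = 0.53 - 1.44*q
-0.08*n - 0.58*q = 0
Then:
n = -0.32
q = 0.04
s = -7.67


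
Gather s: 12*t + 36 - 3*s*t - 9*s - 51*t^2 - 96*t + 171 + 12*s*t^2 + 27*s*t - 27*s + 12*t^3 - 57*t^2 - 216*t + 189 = s*(12*t^2 + 24*t - 36) + 12*t^3 - 108*t^2 - 300*t + 396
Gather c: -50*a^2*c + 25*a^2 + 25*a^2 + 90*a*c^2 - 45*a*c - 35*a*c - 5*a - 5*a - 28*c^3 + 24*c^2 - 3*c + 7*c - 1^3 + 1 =50*a^2 - 10*a - 28*c^3 + c^2*(90*a + 24) + c*(-50*a^2 - 80*a + 4)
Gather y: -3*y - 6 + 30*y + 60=27*y + 54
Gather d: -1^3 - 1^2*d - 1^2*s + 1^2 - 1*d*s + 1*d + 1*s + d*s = 0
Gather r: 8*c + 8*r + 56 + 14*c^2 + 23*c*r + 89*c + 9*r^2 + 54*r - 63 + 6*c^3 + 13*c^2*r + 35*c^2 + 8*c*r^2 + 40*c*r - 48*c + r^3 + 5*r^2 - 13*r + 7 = 6*c^3 + 49*c^2 + 49*c + r^3 + r^2*(8*c + 14) + r*(13*c^2 + 63*c + 49)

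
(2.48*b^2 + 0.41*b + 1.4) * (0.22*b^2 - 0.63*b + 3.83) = 0.5456*b^4 - 1.4722*b^3 + 9.5481*b^2 + 0.6883*b + 5.362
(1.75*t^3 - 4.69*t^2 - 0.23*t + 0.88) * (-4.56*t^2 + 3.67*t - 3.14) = -7.98*t^5 + 27.8089*t^4 - 21.6585*t^3 + 9.8697*t^2 + 3.9518*t - 2.7632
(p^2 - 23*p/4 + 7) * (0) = 0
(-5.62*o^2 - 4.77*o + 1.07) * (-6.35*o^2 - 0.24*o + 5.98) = 35.687*o^4 + 31.6383*o^3 - 39.2573*o^2 - 28.7814*o + 6.3986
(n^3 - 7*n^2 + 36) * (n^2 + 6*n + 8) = n^5 - n^4 - 34*n^3 - 20*n^2 + 216*n + 288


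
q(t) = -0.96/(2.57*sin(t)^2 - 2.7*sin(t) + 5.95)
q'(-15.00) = 0.06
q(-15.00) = -0.11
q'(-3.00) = 0.08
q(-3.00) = -0.15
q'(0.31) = -0.04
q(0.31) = -0.18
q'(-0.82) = -0.05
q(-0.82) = -0.10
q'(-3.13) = 0.07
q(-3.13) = -0.16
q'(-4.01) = -0.03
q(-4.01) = -0.18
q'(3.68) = 0.07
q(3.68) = -0.12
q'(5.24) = -0.03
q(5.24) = -0.09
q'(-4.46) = -0.02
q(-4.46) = -0.17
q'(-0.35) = -0.08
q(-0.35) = -0.13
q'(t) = -0.96*(-5.14*sin(t)*cos(t) + 2.7*cos(t))/(2.57*sin(t)^2 - 2.7*sin(t) + 5.95)^2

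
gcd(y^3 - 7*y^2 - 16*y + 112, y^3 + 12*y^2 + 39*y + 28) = y + 4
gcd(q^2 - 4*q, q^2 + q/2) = q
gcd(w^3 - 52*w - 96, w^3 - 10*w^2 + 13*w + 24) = w - 8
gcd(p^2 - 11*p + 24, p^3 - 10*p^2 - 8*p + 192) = p - 8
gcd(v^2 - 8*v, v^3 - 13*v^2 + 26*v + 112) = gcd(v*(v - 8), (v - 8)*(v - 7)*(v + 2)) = v - 8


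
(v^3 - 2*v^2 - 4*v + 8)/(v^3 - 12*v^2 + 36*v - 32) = (v + 2)/(v - 8)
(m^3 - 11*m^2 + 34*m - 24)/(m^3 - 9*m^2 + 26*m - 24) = (m^2 - 7*m + 6)/(m^2 - 5*m + 6)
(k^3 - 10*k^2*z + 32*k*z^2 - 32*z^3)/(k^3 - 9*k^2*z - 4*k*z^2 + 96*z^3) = (-k^2 + 6*k*z - 8*z^2)/(-k^2 + 5*k*z + 24*z^2)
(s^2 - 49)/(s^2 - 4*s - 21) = (s + 7)/(s + 3)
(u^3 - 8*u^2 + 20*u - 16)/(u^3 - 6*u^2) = (u^3 - 8*u^2 + 20*u - 16)/(u^2*(u - 6))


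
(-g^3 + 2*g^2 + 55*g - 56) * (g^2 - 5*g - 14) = -g^5 + 7*g^4 + 59*g^3 - 359*g^2 - 490*g + 784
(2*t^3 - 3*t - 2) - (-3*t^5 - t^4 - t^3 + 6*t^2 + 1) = 3*t^5 + t^4 + 3*t^3 - 6*t^2 - 3*t - 3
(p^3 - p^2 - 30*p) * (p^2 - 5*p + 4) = p^5 - 6*p^4 - 21*p^3 + 146*p^2 - 120*p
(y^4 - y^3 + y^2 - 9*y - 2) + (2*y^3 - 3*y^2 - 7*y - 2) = y^4 + y^3 - 2*y^2 - 16*y - 4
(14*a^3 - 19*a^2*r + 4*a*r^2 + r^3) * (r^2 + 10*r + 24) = 14*a^3*r^2 + 140*a^3*r + 336*a^3 - 19*a^2*r^3 - 190*a^2*r^2 - 456*a^2*r + 4*a*r^4 + 40*a*r^3 + 96*a*r^2 + r^5 + 10*r^4 + 24*r^3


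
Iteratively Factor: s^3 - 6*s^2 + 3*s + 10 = (s - 2)*(s^2 - 4*s - 5) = (s - 5)*(s - 2)*(s + 1)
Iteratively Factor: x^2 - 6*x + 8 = (x - 2)*(x - 4)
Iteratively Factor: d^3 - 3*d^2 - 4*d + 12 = (d - 2)*(d^2 - d - 6) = (d - 2)*(d + 2)*(d - 3)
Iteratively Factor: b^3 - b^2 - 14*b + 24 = (b - 2)*(b^2 + b - 12) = (b - 2)*(b + 4)*(b - 3)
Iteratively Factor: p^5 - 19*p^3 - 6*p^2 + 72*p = (p - 2)*(p^4 + 2*p^3 - 15*p^2 - 36*p) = (p - 2)*(p + 3)*(p^3 - p^2 - 12*p) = (p - 2)*(p + 3)^2*(p^2 - 4*p) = (p - 4)*(p - 2)*(p + 3)^2*(p)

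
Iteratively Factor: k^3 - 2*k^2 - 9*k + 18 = (k - 3)*(k^2 + k - 6) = (k - 3)*(k + 3)*(k - 2)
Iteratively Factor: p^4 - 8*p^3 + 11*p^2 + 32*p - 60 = (p - 5)*(p^3 - 3*p^2 - 4*p + 12) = (p - 5)*(p - 3)*(p^2 - 4) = (p - 5)*(p - 3)*(p - 2)*(p + 2)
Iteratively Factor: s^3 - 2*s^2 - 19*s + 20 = (s - 1)*(s^2 - s - 20) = (s - 1)*(s + 4)*(s - 5)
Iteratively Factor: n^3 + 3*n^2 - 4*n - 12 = (n + 2)*(n^2 + n - 6) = (n + 2)*(n + 3)*(n - 2)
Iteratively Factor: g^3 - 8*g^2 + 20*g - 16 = (g - 2)*(g^2 - 6*g + 8) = (g - 2)^2*(g - 4)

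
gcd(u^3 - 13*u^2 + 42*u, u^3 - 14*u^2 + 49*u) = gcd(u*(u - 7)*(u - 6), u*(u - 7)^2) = u^2 - 7*u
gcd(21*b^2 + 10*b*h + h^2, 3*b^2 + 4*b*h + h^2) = 3*b + h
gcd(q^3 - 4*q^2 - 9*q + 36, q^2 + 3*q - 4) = 1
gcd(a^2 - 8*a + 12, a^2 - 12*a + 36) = a - 6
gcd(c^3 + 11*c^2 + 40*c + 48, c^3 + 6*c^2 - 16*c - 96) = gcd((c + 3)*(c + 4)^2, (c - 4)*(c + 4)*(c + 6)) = c + 4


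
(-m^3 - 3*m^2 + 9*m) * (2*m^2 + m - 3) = -2*m^5 - 7*m^4 + 18*m^3 + 18*m^2 - 27*m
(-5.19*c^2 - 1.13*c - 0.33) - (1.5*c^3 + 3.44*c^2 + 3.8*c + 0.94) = -1.5*c^3 - 8.63*c^2 - 4.93*c - 1.27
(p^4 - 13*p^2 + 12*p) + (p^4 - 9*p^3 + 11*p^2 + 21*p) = 2*p^4 - 9*p^3 - 2*p^2 + 33*p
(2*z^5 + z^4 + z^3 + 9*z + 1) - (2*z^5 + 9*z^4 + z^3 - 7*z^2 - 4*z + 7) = -8*z^4 + 7*z^2 + 13*z - 6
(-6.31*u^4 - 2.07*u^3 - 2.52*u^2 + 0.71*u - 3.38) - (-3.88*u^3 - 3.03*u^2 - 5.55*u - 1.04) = -6.31*u^4 + 1.81*u^3 + 0.51*u^2 + 6.26*u - 2.34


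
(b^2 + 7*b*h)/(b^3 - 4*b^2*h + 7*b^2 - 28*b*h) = (b + 7*h)/(b^2 - 4*b*h + 7*b - 28*h)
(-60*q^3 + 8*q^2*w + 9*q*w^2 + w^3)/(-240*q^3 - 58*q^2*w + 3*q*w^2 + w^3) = (2*q - w)/(8*q - w)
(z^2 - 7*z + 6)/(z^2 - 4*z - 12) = (z - 1)/(z + 2)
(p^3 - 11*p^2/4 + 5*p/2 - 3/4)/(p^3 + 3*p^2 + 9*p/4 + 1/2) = (4*p^3 - 11*p^2 + 10*p - 3)/(4*p^3 + 12*p^2 + 9*p + 2)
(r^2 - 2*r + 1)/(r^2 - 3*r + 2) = (r - 1)/(r - 2)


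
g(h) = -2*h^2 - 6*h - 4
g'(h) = -4*h - 6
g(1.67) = -19.60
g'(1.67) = -12.68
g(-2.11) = -0.24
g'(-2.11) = 2.44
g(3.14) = -42.56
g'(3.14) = -18.56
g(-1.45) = 0.49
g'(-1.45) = -0.20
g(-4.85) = -21.94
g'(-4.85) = 13.40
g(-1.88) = 0.21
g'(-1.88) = 1.52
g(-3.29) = -5.91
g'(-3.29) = 7.16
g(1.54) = -17.98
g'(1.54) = -12.16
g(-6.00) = -40.00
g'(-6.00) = 18.00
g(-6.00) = -40.00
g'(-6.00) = 18.00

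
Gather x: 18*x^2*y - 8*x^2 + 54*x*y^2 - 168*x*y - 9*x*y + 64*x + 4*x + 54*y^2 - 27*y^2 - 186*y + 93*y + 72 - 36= x^2*(18*y - 8) + x*(54*y^2 - 177*y + 68) + 27*y^2 - 93*y + 36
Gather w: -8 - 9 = -17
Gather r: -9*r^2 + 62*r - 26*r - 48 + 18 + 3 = -9*r^2 + 36*r - 27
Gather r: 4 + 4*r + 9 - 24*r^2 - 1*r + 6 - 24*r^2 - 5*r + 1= -48*r^2 - 2*r + 20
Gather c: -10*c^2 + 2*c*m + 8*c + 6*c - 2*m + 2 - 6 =-10*c^2 + c*(2*m + 14) - 2*m - 4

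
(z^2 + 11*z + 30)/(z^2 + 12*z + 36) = (z + 5)/(z + 6)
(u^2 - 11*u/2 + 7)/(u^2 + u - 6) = (u - 7/2)/(u + 3)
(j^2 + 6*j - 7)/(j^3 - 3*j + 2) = (j + 7)/(j^2 + j - 2)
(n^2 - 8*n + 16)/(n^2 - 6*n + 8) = (n - 4)/(n - 2)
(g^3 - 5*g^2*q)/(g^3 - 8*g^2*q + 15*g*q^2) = g/(g - 3*q)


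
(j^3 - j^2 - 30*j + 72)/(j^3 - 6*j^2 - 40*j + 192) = (j - 3)/(j - 8)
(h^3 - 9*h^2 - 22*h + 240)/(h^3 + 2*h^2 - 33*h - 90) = (h - 8)/(h + 3)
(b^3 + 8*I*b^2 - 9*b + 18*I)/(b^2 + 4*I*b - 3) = (b^2 + 5*I*b + 6)/(b + I)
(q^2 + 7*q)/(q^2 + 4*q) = (q + 7)/(q + 4)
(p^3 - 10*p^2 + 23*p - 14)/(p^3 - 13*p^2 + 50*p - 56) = (p - 1)/(p - 4)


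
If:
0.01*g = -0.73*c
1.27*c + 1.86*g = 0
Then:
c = 0.00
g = 0.00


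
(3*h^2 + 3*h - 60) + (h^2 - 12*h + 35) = 4*h^2 - 9*h - 25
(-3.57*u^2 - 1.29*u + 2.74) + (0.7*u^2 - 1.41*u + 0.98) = -2.87*u^2 - 2.7*u + 3.72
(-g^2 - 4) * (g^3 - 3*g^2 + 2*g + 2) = -g^5 + 3*g^4 - 6*g^3 + 10*g^2 - 8*g - 8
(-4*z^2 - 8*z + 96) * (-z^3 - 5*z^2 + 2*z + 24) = 4*z^5 + 28*z^4 - 64*z^3 - 592*z^2 + 2304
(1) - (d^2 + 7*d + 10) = -d^2 - 7*d - 9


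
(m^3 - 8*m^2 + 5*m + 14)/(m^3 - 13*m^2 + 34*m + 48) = (m^2 - 9*m + 14)/(m^2 - 14*m + 48)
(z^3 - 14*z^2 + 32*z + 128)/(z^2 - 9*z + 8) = (z^2 - 6*z - 16)/(z - 1)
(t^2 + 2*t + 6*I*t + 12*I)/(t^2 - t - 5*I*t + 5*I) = (t^2 + 2*t + 6*I*t + 12*I)/(t^2 - t - 5*I*t + 5*I)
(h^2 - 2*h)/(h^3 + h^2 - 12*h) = (h - 2)/(h^2 + h - 12)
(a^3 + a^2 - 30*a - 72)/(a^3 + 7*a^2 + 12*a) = (a - 6)/a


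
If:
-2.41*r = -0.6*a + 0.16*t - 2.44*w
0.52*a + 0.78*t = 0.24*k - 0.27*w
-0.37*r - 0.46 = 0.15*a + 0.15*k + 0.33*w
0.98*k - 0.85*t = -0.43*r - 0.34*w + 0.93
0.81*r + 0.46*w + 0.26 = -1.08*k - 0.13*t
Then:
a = 2.74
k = 1.62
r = -1.26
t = -0.65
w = -1.96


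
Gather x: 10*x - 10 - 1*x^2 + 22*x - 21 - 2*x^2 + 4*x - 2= -3*x^2 + 36*x - 33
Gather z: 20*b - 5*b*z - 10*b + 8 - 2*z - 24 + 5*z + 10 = 10*b + z*(3 - 5*b) - 6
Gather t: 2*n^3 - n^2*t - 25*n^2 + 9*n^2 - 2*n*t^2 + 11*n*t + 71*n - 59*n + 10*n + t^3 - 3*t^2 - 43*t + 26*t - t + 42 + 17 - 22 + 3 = 2*n^3 - 16*n^2 + 22*n + t^3 + t^2*(-2*n - 3) + t*(-n^2 + 11*n - 18) + 40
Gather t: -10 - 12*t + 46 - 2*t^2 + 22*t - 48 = -2*t^2 + 10*t - 12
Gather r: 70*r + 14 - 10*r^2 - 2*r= -10*r^2 + 68*r + 14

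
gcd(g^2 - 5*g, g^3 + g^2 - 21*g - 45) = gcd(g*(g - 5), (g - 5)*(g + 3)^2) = g - 5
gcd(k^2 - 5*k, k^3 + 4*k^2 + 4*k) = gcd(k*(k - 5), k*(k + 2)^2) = k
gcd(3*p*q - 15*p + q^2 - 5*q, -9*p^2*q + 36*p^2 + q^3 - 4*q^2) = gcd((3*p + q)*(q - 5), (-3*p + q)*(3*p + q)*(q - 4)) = 3*p + q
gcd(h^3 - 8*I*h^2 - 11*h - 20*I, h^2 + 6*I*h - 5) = h + I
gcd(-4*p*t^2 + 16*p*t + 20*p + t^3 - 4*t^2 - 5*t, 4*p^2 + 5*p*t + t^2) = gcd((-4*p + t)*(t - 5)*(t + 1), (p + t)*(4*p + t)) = 1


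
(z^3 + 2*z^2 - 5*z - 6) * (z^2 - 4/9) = z^5 + 2*z^4 - 49*z^3/9 - 62*z^2/9 + 20*z/9 + 8/3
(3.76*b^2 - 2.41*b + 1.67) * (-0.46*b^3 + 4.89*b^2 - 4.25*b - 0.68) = -1.7296*b^5 + 19.495*b^4 - 28.5331*b^3 + 15.852*b^2 - 5.4587*b - 1.1356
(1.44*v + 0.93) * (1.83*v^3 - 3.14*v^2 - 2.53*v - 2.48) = 2.6352*v^4 - 2.8197*v^3 - 6.5634*v^2 - 5.9241*v - 2.3064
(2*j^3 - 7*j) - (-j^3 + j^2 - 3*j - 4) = 3*j^3 - j^2 - 4*j + 4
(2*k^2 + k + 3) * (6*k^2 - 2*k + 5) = 12*k^4 + 2*k^3 + 26*k^2 - k + 15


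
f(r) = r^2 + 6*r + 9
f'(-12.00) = -18.00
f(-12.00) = 81.00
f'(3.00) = 12.00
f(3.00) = 36.00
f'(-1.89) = 2.22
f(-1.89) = 1.23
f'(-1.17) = 3.66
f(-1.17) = 3.35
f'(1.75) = 9.50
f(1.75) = 22.56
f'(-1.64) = 2.72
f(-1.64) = 1.85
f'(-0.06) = 5.88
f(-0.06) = 8.64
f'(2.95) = 11.90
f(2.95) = 35.40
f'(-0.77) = 4.46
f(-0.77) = 4.97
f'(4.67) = 15.34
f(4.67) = 58.83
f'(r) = 2*r + 6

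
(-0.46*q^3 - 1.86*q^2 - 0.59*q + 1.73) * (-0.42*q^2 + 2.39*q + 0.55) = 0.1932*q^5 - 0.3182*q^4 - 4.4506*q^3 - 3.1597*q^2 + 3.8102*q + 0.9515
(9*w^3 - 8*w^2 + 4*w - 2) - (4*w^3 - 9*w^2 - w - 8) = 5*w^3 + w^2 + 5*w + 6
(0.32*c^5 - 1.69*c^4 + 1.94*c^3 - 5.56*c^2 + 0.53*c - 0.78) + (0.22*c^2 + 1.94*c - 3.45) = 0.32*c^5 - 1.69*c^4 + 1.94*c^3 - 5.34*c^2 + 2.47*c - 4.23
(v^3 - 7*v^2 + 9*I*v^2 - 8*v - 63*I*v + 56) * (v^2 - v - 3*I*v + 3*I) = v^5 - 8*v^4 + 6*I*v^4 + 26*v^3 - 48*I*v^3 - 152*v^2 + 66*I*v^2 + 133*v - 192*I*v + 168*I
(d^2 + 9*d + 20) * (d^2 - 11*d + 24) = d^4 - 2*d^3 - 55*d^2 - 4*d + 480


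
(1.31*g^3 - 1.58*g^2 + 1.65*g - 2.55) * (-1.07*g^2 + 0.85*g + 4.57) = -1.4017*g^5 + 2.8041*g^4 + 2.8782*g^3 - 3.0896*g^2 + 5.373*g - 11.6535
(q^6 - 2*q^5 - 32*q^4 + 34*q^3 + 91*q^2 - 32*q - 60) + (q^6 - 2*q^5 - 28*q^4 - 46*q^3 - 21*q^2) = 2*q^6 - 4*q^5 - 60*q^4 - 12*q^3 + 70*q^2 - 32*q - 60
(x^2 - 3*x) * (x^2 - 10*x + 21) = x^4 - 13*x^3 + 51*x^2 - 63*x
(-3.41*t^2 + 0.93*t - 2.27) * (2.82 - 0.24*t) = 0.8184*t^3 - 9.8394*t^2 + 3.1674*t - 6.4014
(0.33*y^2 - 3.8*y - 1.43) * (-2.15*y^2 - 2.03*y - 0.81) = -0.7095*y^4 + 7.5001*y^3 + 10.5212*y^2 + 5.9809*y + 1.1583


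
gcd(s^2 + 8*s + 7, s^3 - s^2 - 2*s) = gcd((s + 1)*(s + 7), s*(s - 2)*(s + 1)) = s + 1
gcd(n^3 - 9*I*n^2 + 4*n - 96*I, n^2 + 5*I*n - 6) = n + 3*I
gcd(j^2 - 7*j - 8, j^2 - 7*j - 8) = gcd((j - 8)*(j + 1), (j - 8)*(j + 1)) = j^2 - 7*j - 8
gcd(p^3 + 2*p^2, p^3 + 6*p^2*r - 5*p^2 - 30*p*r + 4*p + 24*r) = 1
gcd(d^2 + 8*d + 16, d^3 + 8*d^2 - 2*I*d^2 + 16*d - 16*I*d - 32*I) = d^2 + 8*d + 16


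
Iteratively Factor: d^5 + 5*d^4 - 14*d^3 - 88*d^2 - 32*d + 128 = (d + 2)*(d^4 + 3*d^3 - 20*d^2 - 48*d + 64) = (d + 2)*(d + 4)*(d^3 - d^2 - 16*d + 16) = (d - 1)*(d + 2)*(d + 4)*(d^2 - 16) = (d - 1)*(d + 2)*(d + 4)^2*(d - 4)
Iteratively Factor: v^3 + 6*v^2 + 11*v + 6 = (v + 3)*(v^2 + 3*v + 2) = (v + 1)*(v + 3)*(v + 2)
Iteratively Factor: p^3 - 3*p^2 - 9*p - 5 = (p + 1)*(p^2 - 4*p - 5) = (p + 1)^2*(p - 5)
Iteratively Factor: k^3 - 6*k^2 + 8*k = (k - 4)*(k^2 - 2*k) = k*(k - 4)*(k - 2)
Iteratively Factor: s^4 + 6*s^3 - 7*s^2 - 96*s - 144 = (s + 3)*(s^3 + 3*s^2 - 16*s - 48) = (s - 4)*(s + 3)*(s^2 + 7*s + 12) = (s - 4)*(s + 3)*(s + 4)*(s + 3)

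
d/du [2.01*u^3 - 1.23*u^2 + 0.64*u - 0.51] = 6.03*u^2 - 2.46*u + 0.64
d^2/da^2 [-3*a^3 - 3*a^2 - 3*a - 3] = -18*a - 6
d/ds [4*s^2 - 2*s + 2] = 8*s - 2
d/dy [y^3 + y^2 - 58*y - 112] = 3*y^2 + 2*y - 58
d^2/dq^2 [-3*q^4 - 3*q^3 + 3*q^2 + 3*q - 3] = -36*q^2 - 18*q + 6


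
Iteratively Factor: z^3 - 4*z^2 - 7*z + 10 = (z - 5)*(z^2 + z - 2) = (z - 5)*(z + 2)*(z - 1)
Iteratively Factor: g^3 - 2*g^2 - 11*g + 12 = (g - 1)*(g^2 - g - 12) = (g - 1)*(g + 3)*(g - 4)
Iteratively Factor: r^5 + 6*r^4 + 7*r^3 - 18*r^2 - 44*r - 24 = (r + 2)*(r^4 + 4*r^3 - r^2 - 16*r - 12) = (r + 2)*(r + 3)*(r^3 + r^2 - 4*r - 4) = (r + 1)*(r + 2)*(r + 3)*(r^2 - 4) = (r + 1)*(r + 2)^2*(r + 3)*(r - 2)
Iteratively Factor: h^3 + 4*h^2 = (h + 4)*(h^2) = h*(h + 4)*(h)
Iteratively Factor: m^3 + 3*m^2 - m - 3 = (m + 3)*(m^2 - 1) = (m + 1)*(m + 3)*(m - 1)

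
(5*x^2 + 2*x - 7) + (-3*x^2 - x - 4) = 2*x^2 + x - 11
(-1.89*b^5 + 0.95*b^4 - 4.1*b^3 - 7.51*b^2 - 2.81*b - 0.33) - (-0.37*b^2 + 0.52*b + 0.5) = -1.89*b^5 + 0.95*b^4 - 4.1*b^3 - 7.14*b^2 - 3.33*b - 0.83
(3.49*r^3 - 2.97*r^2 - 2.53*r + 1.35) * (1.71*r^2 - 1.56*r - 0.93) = 5.9679*r^5 - 10.5231*r^4 - 2.9388*r^3 + 9.0174*r^2 + 0.2469*r - 1.2555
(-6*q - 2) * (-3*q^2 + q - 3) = 18*q^3 + 16*q + 6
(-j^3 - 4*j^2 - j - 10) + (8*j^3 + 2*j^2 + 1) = 7*j^3 - 2*j^2 - j - 9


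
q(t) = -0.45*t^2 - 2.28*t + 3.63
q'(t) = -0.9*t - 2.28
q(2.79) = -6.23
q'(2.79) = -4.79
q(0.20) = 3.16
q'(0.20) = -2.46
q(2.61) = -5.39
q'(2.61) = -4.63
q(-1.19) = 5.71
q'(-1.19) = -1.21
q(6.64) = -31.35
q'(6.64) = -8.26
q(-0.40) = 4.47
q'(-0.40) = -1.92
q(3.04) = -7.46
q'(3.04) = -5.02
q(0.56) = 2.21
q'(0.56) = -2.78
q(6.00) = -26.25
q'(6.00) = -7.68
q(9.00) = -53.34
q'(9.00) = -10.38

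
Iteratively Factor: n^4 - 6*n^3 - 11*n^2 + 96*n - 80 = (n - 1)*(n^3 - 5*n^2 - 16*n + 80) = (n - 5)*(n - 1)*(n^2 - 16) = (n - 5)*(n - 4)*(n - 1)*(n + 4)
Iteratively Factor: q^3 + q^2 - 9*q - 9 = (q - 3)*(q^2 + 4*q + 3) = (q - 3)*(q + 1)*(q + 3)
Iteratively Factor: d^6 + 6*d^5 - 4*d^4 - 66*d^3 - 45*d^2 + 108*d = (d - 3)*(d^5 + 9*d^4 + 23*d^3 + 3*d^2 - 36*d) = (d - 3)*(d + 3)*(d^4 + 6*d^3 + 5*d^2 - 12*d) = (d - 3)*(d - 1)*(d + 3)*(d^3 + 7*d^2 + 12*d) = (d - 3)*(d - 1)*(d + 3)^2*(d^2 + 4*d) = (d - 3)*(d - 1)*(d + 3)^2*(d + 4)*(d)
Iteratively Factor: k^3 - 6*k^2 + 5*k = (k - 5)*(k^2 - k) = (k - 5)*(k - 1)*(k)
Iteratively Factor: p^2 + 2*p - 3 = (p - 1)*(p + 3)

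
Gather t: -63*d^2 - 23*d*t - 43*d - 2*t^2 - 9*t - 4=-63*d^2 - 43*d - 2*t^2 + t*(-23*d - 9) - 4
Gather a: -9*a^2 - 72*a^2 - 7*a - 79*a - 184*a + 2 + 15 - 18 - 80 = -81*a^2 - 270*a - 81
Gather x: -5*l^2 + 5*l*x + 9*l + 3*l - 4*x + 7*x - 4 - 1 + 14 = -5*l^2 + 12*l + x*(5*l + 3) + 9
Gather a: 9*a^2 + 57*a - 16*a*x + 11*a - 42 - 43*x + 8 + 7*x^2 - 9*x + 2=9*a^2 + a*(68 - 16*x) + 7*x^2 - 52*x - 32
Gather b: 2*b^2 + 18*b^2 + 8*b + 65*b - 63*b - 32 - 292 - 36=20*b^2 + 10*b - 360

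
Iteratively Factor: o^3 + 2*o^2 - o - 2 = (o + 2)*(o^2 - 1) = (o - 1)*(o + 2)*(o + 1)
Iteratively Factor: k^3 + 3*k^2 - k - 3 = (k + 1)*(k^2 + 2*k - 3) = (k - 1)*(k + 1)*(k + 3)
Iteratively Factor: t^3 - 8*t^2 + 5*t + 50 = (t + 2)*(t^2 - 10*t + 25) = (t - 5)*(t + 2)*(t - 5)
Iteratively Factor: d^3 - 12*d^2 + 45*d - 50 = (d - 5)*(d^2 - 7*d + 10) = (d - 5)^2*(d - 2)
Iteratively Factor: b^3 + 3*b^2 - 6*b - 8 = (b + 1)*(b^2 + 2*b - 8) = (b + 1)*(b + 4)*(b - 2)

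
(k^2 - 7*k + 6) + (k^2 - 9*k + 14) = 2*k^2 - 16*k + 20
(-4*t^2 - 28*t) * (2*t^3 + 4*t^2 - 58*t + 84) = -8*t^5 - 72*t^4 + 120*t^3 + 1288*t^2 - 2352*t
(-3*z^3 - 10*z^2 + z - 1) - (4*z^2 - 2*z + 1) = -3*z^3 - 14*z^2 + 3*z - 2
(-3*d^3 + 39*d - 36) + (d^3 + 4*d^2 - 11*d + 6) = -2*d^3 + 4*d^2 + 28*d - 30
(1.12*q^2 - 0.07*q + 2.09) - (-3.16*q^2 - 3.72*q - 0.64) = 4.28*q^2 + 3.65*q + 2.73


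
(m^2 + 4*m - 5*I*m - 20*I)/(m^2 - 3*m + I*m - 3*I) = (m^2 + m*(4 - 5*I) - 20*I)/(m^2 + m*(-3 + I) - 3*I)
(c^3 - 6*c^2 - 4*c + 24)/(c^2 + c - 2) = (c^2 - 8*c + 12)/(c - 1)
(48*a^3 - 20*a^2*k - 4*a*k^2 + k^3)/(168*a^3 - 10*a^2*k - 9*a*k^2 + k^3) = (2*a - k)/(7*a - k)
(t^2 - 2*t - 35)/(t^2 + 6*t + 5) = (t - 7)/(t + 1)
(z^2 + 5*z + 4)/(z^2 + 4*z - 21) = (z^2 + 5*z + 4)/(z^2 + 4*z - 21)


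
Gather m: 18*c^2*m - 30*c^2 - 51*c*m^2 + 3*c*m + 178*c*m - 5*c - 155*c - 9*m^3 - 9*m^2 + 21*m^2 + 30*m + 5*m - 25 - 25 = -30*c^2 - 160*c - 9*m^3 + m^2*(12 - 51*c) + m*(18*c^2 + 181*c + 35) - 50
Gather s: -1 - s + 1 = -s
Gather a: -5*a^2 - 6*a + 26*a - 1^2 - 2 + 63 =-5*a^2 + 20*a + 60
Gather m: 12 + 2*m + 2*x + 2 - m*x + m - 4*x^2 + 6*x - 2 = m*(3 - x) - 4*x^2 + 8*x + 12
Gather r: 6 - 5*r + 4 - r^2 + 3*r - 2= -r^2 - 2*r + 8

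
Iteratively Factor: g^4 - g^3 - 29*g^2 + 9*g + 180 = (g - 3)*(g^3 + 2*g^2 - 23*g - 60) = (g - 5)*(g - 3)*(g^2 + 7*g + 12) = (g - 5)*(g - 3)*(g + 4)*(g + 3)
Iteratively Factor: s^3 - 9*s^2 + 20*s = (s - 4)*(s^2 - 5*s) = (s - 5)*(s - 4)*(s)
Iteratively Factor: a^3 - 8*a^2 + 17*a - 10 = (a - 2)*(a^2 - 6*a + 5) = (a - 2)*(a - 1)*(a - 5)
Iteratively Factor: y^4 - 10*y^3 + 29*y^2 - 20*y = (y)*(y^3 - 10*y^2 + 29*y - 20) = y*(y - 4)*(y^2 - 6*y + 5) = y*(y - 5)*(y - 4)*(y - 1)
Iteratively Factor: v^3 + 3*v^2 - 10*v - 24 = (v - 3)*(v^2 + 6*v + 8) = (v - 3)*(v + 4)*(v + 2)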